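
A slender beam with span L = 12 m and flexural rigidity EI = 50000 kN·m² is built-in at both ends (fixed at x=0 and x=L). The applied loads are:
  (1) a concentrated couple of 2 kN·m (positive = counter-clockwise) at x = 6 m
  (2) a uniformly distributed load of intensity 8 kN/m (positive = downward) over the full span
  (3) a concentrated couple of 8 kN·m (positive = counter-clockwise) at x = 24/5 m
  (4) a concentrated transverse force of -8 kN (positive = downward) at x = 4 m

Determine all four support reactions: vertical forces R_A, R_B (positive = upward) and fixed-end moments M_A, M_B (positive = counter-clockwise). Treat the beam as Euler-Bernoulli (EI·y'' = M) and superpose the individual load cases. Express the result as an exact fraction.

Load 1 — applied couple M₀=2 kN·m at a=6 m (b=L-a=6):
  R_A = 6M₀ab/L³ = 6·2·6·6/12³ = 1/4 kN
  M_A = M₀b(2a-b)/L² = 2·6·(2·6-6)/12² = 1/2 kN·m
  R_B = -6M₀ab/L³ = -6·2·6·6/12³ = -1/4 kN
  M_B = M₀a(2b-a)/L² = 2·6·(2·6-6)/12² = 1/2 kN·m
Load 2 — uniform load w=8 kN/m over full span:
  R_A = wL/2 = 8·12/2 = 48 kN
  M_A = wL²/12 = 8·12²/12 = 96 kN·m
  R_B = wL/2 = 8·12/2 = 48 kN
  M_B = -wL²/12 = -8·12²/12 = -96 kN·m
Load 3 — applied couple M₀=8 kN·m at a=24/5 m (b=L-a=36/5):
  R_A = 6M₀ab/L³ = 6·8·(24/5)·(36/5)/12³ = 24/25 kN
  M_A = M₀b(2a-b)/L² = 8·(36/5)·(2·(24/5)-(36/5))/12² = 24/25 kN·m
  R_B = -6M₀ab/L³ = -6·8·(24/5)·(36/5)/12³ = -24/25 kN
  M_B = M₀a(2b-a)/L² = 8·(24/5)·(2·(36/5)-(24/5))/12² = 64/25 kN·m
Load 4 — point force P=-8 kN at a=4 m (b=L-a=8):
  R_A = Pb²(3a+b)/L³ = (-8)·8²·(3·4+8)/12³ = -160/27 kN
  M_A = Pab²/L² = (-8)·4·8²/12² = -128/9 kN·m
  R_B = Pa²(a+3b)/L³ = (-8)·4²·(4+3·8)/12³ = -56/27 kN
  M_B = -Pa²b/L² = -(-8)·4²·8/12² = 64/9 kN·m
Superposition: R_A = 116867/2700 kN, M_A = 37457/450 kN·m, R_B = 120733/2700 kN, M_B = -38623/450 kN·m

R_A = 116867/2700 kN, M_A = 37457/450 kN·m, R_B = 120733/2700 kN, M_B = -38623/450 kN·m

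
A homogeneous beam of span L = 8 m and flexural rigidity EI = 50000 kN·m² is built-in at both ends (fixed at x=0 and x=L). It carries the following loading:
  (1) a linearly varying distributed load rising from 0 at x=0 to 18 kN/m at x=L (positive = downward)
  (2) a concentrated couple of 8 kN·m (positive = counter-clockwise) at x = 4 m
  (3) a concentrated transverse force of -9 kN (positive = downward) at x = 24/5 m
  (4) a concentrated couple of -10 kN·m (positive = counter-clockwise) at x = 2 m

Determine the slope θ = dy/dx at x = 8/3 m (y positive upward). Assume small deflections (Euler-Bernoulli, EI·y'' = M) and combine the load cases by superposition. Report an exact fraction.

Load 1 — triangular load w₀=18 kN/m (0→w₀ over full span):
  θ_1 = -w₀(2x(L-x)(L-2x)(x+2L)+x²(L-x)²)/(120LEI) = -18·(2·(8/3)·(8-(8/3))·(8-2·(8/3))·((8/3)+2·8)+(8/3)²·(8-(8/3))²)/(120·8·50000) = -256/421875 rad
Load 2 — applied couple M₀=8 kN·m at a=4 m (b=L-a=4):
  θ_2 = (R_Ax²/2 - M_Ax)/EI  [x≤a] with R_A=3/2, M_A=2 = ((3/2)·(8/3)²/2 - 2·(8/3))/50000 = 0 rad
Load 3 — point force P=-9 kN at a=24/5 m (b=L-a=16/5):
  θ_3 = -Pb²x(2aL-(3a+b)x)/(2L³EI)  [x≤a] = -(-9)·(16/5)²·(8/3)·(2·(24/5)·8-(3·(24/5)+(16/5))·(8/3))/(2·8³·50000) = 56/390625 rad
Load 4 — applied couple M₀=-10 kN·m at a=2 m (b=L-a=6):
  θ_4 = (R_Ax²/2 - M_Ax - M₀(x-a))/EI  [x>a] with R_A=-45/32, M_A=15/8 = ((-45/32)·(8/3)²/2 - (15/8)·(8/3) - (-10)·((8/3)-2))/50000 = -1/15000 rad
Superposition: θ = Σ θ_i = -44729/84375000 rad ≈ -0.000530 rad

θ(8/3) = -44729/84375000 rad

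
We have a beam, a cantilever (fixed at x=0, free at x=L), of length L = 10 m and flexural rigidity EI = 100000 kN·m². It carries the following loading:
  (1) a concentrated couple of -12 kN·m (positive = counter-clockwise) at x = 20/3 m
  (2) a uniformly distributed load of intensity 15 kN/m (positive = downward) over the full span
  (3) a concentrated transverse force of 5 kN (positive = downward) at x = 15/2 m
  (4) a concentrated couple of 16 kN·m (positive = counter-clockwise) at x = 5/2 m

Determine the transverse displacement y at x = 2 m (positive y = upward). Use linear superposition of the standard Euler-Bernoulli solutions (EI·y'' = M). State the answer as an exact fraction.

y(2) = -4111/300000 m

Load 1 — applied couple M₀=-12 kN·m at a=20/3 m (b=L-a=10/3):
  y_1 = M₀x²/(2EI)  [x≤a] = (-12)·2²/(2·100000) = -3/12500 m
Load 2 — uniform load w=15 kN/m over full span:
  y_2 = -wx²(x²-4Lx+6L²)/(24EI) = -15·2²·(2²-4·10·2+6·10²)/(24·100000) = -131/10000 m
Load 3 — point force P=5 kN at a=15/2 m (b=L-a=5/2):
  y_3 = -Px²(3a-x)/(6EI)  [x≤a] = -5·2²·(3·(15/2)-2)/(6·100000) = -41/60000 m
Load 4 — applied couple M₀=16 kN·m at a=5/2 m (b=L-a=15/2):
  y_4 = M₀x²/(2EI)  [x≤a] = 16·2²/(2·100000) = 1/3125 m
Superposition: y = Σ y_i = -4111/300000 m ≈ -0.013703 m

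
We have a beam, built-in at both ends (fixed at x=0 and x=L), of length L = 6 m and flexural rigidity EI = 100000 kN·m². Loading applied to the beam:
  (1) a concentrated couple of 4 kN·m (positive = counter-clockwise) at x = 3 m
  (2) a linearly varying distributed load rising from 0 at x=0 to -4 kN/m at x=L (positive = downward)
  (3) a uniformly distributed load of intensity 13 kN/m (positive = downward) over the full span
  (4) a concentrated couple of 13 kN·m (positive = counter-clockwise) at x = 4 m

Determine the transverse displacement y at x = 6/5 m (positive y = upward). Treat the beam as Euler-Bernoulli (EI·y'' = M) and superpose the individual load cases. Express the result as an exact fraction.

y(6/5) = -71321/390625000 m

Load 1 — applied couple M₀=4 kN·m at a=3 m (b=L-a=3):
  y_1 = (R_Ax³/6 - M_Ax²/2)/EI  [x≤a] with R_A=1, M_A=1 = (1·(6/5)³/6 - 1·(6/5)²/2)/100000 = -27/6250000 m
Load 2 — triangular load w₀=-4 kN/m (0→w₀ over full span):
  y_2 = -w₀x²(L-x)²(x+2L)/(120LEI) = -(-4)·(6/5)²·(6-(6/5))²·((6/5)+2·6)/(120·6·100000) = 1188/48828125 m
Load 3 — uniform load w=13 kN/m over full span:
  y_3 = -wx²(L-x)²/(24EI) = -13·(6/5)²·(6-(6/5))²/(24·100000) = -351/1953125 m
Load 4 — applied couple M₀=13 kN·m at a=4 m (b=L-a=2):
  y_4 = (R_Ax³/6 - M_Ax²/2)/EI  [x≤a] with R_A=26/9, M_A=13/3 = ((26/9)·(6/5)³/6 - (13/3)·(6/5)²/2)/100000 = -143/6250000 m
Superposition: y = Σ y_i = -71321/390625000 m ≈ -0.000183 m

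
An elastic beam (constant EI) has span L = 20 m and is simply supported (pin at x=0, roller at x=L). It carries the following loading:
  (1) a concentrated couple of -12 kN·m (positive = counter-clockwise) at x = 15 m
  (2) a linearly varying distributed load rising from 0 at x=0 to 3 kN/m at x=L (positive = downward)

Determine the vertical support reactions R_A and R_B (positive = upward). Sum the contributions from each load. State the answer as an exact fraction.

Load 1 — applied couple M₀=-12 kN·m at a=15 m (b=L-a=5):
  R_A = M₀/L = (-12)/20 = -3/5 kN
  R_B = -M₀/L = -(-12)/20 = 3/5 kN
Load 2 — triangular load w₀=3 kN/m (0→w₀ over full span):
  R_A = w₀L/6 = 3·20/6 = 10 kN
  R_B = w₀L/3 = 3·20/3 = 20 kN
Superposition: R_A = 47/5 kN, R_B = 103/5 kN

R_A = 47/5 kN, R_B = 103/5 kN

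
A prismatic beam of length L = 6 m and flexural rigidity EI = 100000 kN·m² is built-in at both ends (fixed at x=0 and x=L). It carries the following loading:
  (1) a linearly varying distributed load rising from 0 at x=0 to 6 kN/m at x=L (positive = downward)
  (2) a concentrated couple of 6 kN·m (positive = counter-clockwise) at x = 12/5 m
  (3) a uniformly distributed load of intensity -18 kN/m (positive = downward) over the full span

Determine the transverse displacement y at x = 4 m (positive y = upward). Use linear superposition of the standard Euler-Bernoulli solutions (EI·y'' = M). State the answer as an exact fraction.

y(4) = 97/234375 m

Load 1 — triangular load w₀=6 kN/m (0→w₀ over full span):
  y_1 = -w₀x²(L-x)²(x+2L)/(120LEI) = -6·4²·(6-4)²·(4+2·6)/(120·6·100000) = -4/46875 m
Load 2 — applied couple M₀=6 kN·m at a=12/5 m (b=L-a=18/5):
  y_2 = (R_Ax³/6 - M_Ax²/2 - M₀(x-a)²/2)/EI  [x>a] with R_A=36/25, M_A=18/25 = ((36/25)·4³/6 - (18/25)·4²/2 - 6·(4-(12/5))²/2)/100000 = 3/156250 m
Load 3 — uniform load w=-18 kN/m over full span:
  y_3 = -wx²(L-x)²/(24EI) = -(-18)·4²·(6-4)²/(24·100000) = 3/6250 m
Superposition: y = Σ y_i = 97/234375 m ≈ 0.000414 m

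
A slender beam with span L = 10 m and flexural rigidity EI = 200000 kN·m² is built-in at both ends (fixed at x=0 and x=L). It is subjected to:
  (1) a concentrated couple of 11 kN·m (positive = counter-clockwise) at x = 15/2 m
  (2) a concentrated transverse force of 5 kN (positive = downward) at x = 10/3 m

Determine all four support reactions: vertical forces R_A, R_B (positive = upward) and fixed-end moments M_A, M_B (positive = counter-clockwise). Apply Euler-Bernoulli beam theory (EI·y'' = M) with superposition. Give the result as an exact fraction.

Load 1 — applied couple M₀=11 kN·m at a=15/2 m (b=L-a=5/2):
  R_A = 6M₀ab/L³ = 6·11·(15/2)·(5/2)/10³ = 99/80 kN
  M_A = M₀b(2a-b)/L² = 11·(5/2)·(2·(15/2)-(5/2))/10² = 55/16 kN·m
  R_B = -6M₀ab/L³ = -6·11·(15/2)·(5/2)/10³ = -99/80 kN
  M_B = M₀a(2b-a)/L² = 11·(15/2)·(2·(5/2)-(15/2))/10² = -33/16 kN·m
Load 2 — point force P=5 kN at a=10/3 m (b=L-a=20/3):
  R_A = Pb²(3a+b)/L³ = 5·(20/3)²·(3·(10/3)+(20/3))/10³ = 100/27 kN
  M_A = Pab²/L² = 5·(10/3)·(20/3)²/10² = 200/27 kN·m
  R_B = Pa²(a+3b)/L³ = 5·(10/3)²·((10/3)+3·(20/3))/10³ = 35/27 kN
  M_B = -Pa²b/L² = -5·(10/3)²·(20/3)/10² = -100/27 kN·m
Superposition: R_A = 10673/2160 kN, M_A = 4685/432 kN·m, R_B = 127/2160 kN, M_B = -2491/432 kN·m

R_A = 10673/2160 kN, M_A = 4685/432 kN·m, R_B = 127/2160 kN, M_B = -2491/432 kN·m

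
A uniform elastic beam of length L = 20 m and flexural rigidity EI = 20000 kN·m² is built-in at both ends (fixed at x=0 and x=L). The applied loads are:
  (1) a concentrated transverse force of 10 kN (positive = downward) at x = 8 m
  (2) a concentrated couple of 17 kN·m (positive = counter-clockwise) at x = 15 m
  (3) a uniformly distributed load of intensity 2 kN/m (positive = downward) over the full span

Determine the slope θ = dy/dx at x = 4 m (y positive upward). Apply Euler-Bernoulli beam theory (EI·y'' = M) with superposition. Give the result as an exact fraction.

Load 1 — point force P=10 kN at a=8 m (b=L-a=12):
  θ_1 = -Pb²x(2aL-(3a+b)x)/(2L³EI)  [x≤a] = -10·12²·4·(2·8·20-(3·8+12)·4)/(2·20³·20000) = -99/31250 rad
Load 2 — applied couple M₀=17 kN·m at a=15 m (b=L-a=5):
  θ_2 = (R_Ax²/2 - M_Ax)/EI  [x≤a] with R_A=153/160, M_A=85/16 = ((153/160)·4²/2 - (85/16)·4)/20000 = -17/25000 rad
Load 3 — uniform load w=2 kN/m over full span:
  θ_3 = -wx(L-x)(L-2x)/(12EI) = -2·4·(20-4)·(20-2·4)/(12·20000) = -4/625 rad
Superposition: θ = Σ θ_i = -1281/125000 rad ≈ -0.010248 rad

θ(4) = -1281/125000 rad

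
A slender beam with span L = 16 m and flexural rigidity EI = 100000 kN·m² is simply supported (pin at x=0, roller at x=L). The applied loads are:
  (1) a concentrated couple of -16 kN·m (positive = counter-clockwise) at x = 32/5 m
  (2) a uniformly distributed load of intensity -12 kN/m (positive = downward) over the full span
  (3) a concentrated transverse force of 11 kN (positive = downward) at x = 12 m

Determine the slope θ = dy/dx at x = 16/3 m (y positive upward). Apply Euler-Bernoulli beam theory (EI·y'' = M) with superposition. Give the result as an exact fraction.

Load 1 — applied couple M₀=-16 kN·m at a=32/5 m (b=L-a=48/5):
  θ_1 = (M₀x²/(2L)+C₁)/EI  [x≤a] with C₁=M₀(3b²-L²)/(6L)=-256/75 = ((-16)·(16/3)²/(2·16)+(-256/75))/100000 = -124/703125 rad
Load 2 — uniform load w=-12 kN/m over full span:
  θ_2 = -w(L³-6Lx²+4x³)/(24EI) = -(-12)·(16³-6·16·(16/3)²+4·(16/3)³)/(24·100000) = 832/84375 rad
Load 3 — point force P=11 kN at a=12 m (b=L-a=4):
  θ_3 = -Pb(L²-b²-3x²)/(6LEI)  [x≤a] = -11·4·(16²-4²-3·(16/3)²)/(6·16·100000) = -319/450000 rad
Superposition: θ = Σ θ_i = 302923/33750000 rad ≈ 0.008975 rad

θ(16/3) = 302923/33750000 rad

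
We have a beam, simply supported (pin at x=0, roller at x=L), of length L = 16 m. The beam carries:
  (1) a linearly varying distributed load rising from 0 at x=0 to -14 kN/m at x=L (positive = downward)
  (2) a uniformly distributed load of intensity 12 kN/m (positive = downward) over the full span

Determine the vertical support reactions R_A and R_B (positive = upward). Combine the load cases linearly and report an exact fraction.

R_A = 176/3 kN, R_B = 64/3 kN

Load 1 — triangular load w₀=-14 kN/m (0→w₀ over full span):
  R_A = w₀L/6 = (-14)·16/6 = -112/3 kN
  R_B = w₀L/3 = (-14)·16/3 = -224/3 kN
Load 2 — uniform load w=12 kN/m over full span:
  R_A = wL/2 = 12·16/2 = 96 kN
  R_B = wL/2 = 12·16/2 = 96 kN
Superposition: R_A = 176/3 kN, R_B = 64/3 kN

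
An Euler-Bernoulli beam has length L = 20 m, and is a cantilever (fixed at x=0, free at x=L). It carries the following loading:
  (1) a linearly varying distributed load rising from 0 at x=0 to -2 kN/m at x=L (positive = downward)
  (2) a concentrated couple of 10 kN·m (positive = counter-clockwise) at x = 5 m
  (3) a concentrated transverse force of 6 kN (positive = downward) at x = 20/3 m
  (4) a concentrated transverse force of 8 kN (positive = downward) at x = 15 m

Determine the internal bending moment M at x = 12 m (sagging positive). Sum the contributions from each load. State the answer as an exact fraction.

M(12) = 472/15 kN·m

Load 1 — triangular load w₀=-2 kN/m (0→w₀ over full span):
  M_1 = w₀Lx/2 - w₀L²/3 - w₀x³/(6L) = (-2)·20·12/2 - (-2)·20²/3 - (-2)·12³/(6·20) = 832/15 kN·m
Load 2 — applied couple M₀=10 kN·m at a=5 m (b=L-a=15):
  M_2 = 0  [x>a] = 0 kN·m
Load 3 — point force P=6 kN at a=20/3 m (b=L-a=40/3):
  M_3 = 0  [x>a] = 0 kN·m
Load 4 — point force P=8 kN at a=15 m (b=L-a=5):
  M_4 = -P(a-x)  [x≤a] = -8·(15-12) = -24 kN·m
Superposition: M = Σ M_i = 472/15 kN·m ≈ 31.466667 kN·m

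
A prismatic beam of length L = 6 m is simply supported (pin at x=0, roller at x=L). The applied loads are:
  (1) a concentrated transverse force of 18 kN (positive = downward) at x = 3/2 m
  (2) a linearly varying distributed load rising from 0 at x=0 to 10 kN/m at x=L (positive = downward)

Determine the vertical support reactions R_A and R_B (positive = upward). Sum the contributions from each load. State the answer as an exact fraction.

R_A = 47/2 kN, R_B = 49/2 kN

Load 1 — point force P=18 kN at a=3/2 m (b=L-a=9/2):
  R_A = Pb/L = 18·(9/2)/6 = 27/2 kN
  R_B = Pa/L = 18·(3/2)/6 = 9/2 kN
Load 2 — triangular load w₀=10 kN/m (0→w₀ over full span):
  R_A = w₀L/6 = 10·6/6 = 10 kN
  R_B = w₀L/3 = 10·6/3 = 20 kN
Superposition: R_A = 47/2 kN, R_B = 49/2 kN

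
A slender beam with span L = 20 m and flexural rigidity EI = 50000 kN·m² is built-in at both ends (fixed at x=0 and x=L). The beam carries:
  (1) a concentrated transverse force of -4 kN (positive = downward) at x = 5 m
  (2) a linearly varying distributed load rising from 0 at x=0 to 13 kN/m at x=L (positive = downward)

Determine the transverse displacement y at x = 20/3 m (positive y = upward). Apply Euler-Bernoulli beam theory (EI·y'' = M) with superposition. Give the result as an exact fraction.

y(20/3) = -1393/36450 m

Load 1 — point force P=-4 kN at a=5 m (b=L-a=15):
  y_1 = -Pa²(L-x)²(3bL-(3b+a)(L-x))/(6L³EI)  [x>a] = -(-4)·5²·(20-(20/3))²·(3·15·20-(3·15+5)·(20-(20/3)))/(6·20³·50000) = 7/4050 m
Load 2 — triangular load w₀=13 kN/m (0→w₀ over full span):
  y_2 = -w₀x²(L-x)²(x+2L)/(120LEI) = -13·(20/3)²·(20-(20/3))²·((20/3)+2·20)/(120·20·50000) = -728/18225 m
Superposition: y = Σ y_i = -1393/36450 m ≈ -0.038217 m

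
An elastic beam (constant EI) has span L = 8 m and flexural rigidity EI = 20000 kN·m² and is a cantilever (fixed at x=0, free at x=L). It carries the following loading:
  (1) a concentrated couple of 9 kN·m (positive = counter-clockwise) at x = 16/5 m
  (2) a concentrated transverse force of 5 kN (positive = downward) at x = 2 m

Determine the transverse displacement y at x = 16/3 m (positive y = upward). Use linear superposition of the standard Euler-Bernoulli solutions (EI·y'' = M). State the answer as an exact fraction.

Load 1 — applied couple M₀=9 kN·m at a=16/5 m (b=L-a=24/5):
  y_1 = M₀a(2x-a)/(2EI)  [x>a] = 9·(16/5)·(2·(16/3)-(16/5))/(2·20000) = 84/15625 m
Load 2 — point force P=5 kN at a=2 m (b=L-a=6):
  y_2 = -Pa²(3x-a)/(6EI)  [x>a] = -5·2²·(3·(16/3)-2)/(6·20000) = -7/3000 m
Superposition: y = Σ y_i = 1141/375000 m ≈ 0.003043 m

y(16/3) = 1141/375000 m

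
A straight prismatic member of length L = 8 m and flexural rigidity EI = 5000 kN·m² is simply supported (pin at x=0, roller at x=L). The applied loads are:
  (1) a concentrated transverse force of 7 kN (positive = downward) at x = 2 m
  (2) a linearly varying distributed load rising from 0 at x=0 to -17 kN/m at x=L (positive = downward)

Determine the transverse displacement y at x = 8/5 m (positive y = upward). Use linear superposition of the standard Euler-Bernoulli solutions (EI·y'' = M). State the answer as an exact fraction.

Load 1 — point force P=7 kN at a=2 m (b=L-a=6):
  y_1 = -Pbx(L²-b²-x²)/(6LEI)  [x≤a] = -7·6·(8/5)·(8²-6²-(8/5)²)/(6·8·5000) = -1113/156250 m
Load 2 — triangular load w₀=-17 kN/m (0→w₀ over full span):
  y_2 = -w₀x(7L⁴-10L²x²+3x⁴)/(360LEI) = -(-17)·(8/5)·(7·8⁴-10·8²·(8/5)²+3·(8/5)⁴)/(360·8·5000) = 1497088/29296875 m
Superposition: y = Σ y_i = 2576801/58593750 m ≈ 0.043977 m

y(8/5) = 2576801/58593750 m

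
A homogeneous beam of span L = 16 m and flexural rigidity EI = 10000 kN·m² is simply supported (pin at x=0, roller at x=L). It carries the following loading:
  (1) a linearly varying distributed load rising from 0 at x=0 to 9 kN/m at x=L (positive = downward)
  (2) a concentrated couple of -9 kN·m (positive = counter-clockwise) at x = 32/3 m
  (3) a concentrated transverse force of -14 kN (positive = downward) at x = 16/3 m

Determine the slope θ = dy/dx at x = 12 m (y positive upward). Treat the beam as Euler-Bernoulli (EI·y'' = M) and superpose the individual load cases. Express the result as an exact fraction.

Load 1 — triangular load w₀=9 kN/m (0→w₀ over full span):
  θ_1 = -w₀(7L⁴-30L²x²+15x⁴)/(360LEI) = -9·(7·16⁴-30·16²·12²+15·12⁴)/(360·16·10000) = 1313/25000 rad
Load 2 — applied couple M₀=-9 kN·m at a=32/3 m (b=L-a=16/3):
  θ_2 = (M₀x²/(2L)-M₀(x-a)+C₁)/EI  [x>a] with C₁=M₀(3b²-L²)/(6L)=16 = ((-9)·12²/(2·16)-(-9)·(12-(32/3))+16)/10000 = -1/800 rad
Load 3 — point force P=-14 kN at a=16/3 m (b=L-a=32/3):
  θ_3 = -Pa(2L²-6Lx+3x²+a²)/(6LEI)  [x>a] = -(-14)·(16/3)·(2·16²-6·16·12+3·12²+(16/3)²)/(6·16·10000) = -707/50625 rad
Superposition: θ = Σ θ_i = 302167/8100000 rad ≈ 0.037305 rad

θ(12) = 302167/8100000 rad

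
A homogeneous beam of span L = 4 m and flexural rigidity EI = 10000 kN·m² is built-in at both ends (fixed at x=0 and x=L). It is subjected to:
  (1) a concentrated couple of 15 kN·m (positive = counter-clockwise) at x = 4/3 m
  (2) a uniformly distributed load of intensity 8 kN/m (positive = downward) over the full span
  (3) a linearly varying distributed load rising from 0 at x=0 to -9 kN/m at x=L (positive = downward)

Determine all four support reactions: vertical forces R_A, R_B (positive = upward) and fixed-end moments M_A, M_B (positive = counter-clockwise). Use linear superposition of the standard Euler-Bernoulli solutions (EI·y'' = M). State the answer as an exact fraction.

Load 1 — applied couple M₀=15 kN·m at a=4/3 m (b=L-a=8/3):
  R_A = 6M₀ab/L³ = 6·15·(4/3)·(8/3)/4³ = 5 kN
  M_A = M₀b(2a-b)/L² = 15·(8/3)·(2·(4/3)-(8/3))/4² = 0 kN·m
  R_B = -6M₀ab/L³ = -6·15·(4/3)·(8/3)/4³ = -5 kN
  M_B = M₀a(2b-a)/L² = 15·(4/3)·(2·(8/3)-(4/3))/4² = 5 kN·m
Load 2 — uniform load w=8 kN/m over full span:
  R_A = wL/2 = 8·4/2 = 16 kN
  M_A = wL²/12 = 8·4²/12 = 32/3 kN·m
  R_B = wL/2 = 8·4/2 = 16 kN
  M_B = -wL²/12 = -8·4²/12 = -32/3 kN·m
Load 3 — triangular load w₀=-9 kN/m (0→w₀ over full span):
  R_A = 3w₀L/20 = 3·(-9)·4/20 = -27/5 kN
  M_A = w₀L²/30 = (-9)·4²/30 = -24/5 kN·m
  R_B = 7w₀L/20 = 7·(-9)·4/20 = -63/5 kN
  M_B = -w₀L²/20 = -(-9)·4²/20 = 36/5 kN·m
Superposition: R_A = 78/5 kN, M_A = 88/15 kN·m, R_B = -8/5 kN, M_B = 23/15 kN·m

R_A = 78/5 kN, M_A = 88/15 kN·m, R_B = -8/5 kN, M_B = 23/15 kN·m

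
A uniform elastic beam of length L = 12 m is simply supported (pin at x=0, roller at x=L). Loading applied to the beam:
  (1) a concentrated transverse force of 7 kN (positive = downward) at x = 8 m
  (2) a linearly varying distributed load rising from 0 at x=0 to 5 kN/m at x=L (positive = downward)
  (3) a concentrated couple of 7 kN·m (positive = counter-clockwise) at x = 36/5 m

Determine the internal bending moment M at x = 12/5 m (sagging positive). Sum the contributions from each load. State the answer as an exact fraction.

Load 1 — point force P=7 kN at a=8 m (b=L-a=4):
  M_1 = Pbx/L  [x≤a] = 7·4·(12/5)/12 = 28/5 kN·m
Load 2 — triangular load w₀=5 kN/m (0→w₀ over full span):
  M_2 = w₀Lx/6 - w₀x³/(6L) = 5·12·(12/5)/6 - 5·(12/5)³/(6·12) = 576/25 kN·m
Load 3 — applied couple M₀=7 kN·m at a=36/5 m (b=L-a=24/5):
  M_3 = M₀x/L  [x≤a] = 7·(12/5)/12 = 7/5 kN·m
Superposition: M = Σ M_i = 751/25 kN·m ≈ 30.040000 kN·m

M(12/5) = 751/25 kN·m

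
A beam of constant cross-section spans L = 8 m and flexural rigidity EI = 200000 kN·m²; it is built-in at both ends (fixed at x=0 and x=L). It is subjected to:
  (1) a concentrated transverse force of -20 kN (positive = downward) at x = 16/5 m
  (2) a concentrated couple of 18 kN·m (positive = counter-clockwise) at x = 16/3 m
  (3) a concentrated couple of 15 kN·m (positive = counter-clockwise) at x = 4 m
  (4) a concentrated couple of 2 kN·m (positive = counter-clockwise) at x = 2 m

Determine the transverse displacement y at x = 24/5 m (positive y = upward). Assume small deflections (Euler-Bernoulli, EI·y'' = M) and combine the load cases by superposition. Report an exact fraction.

Load 1 — point force P=-20 kN at a=16/5 m (b=L-a=24/5):
  y_1 = -Pa²(L-x)²(3bL-(3b+a)(L-x))/(6L³EI)  [x>a] = -(-20)·(16/5)²·(8-(24/5))²·(3·(24/5)·8-(3·(24/5)+(16/5))·(8-(24/5)))/(6·8³·200000) = 5888/29296875 m
Load 2 — applied couple M₀=18 kN·m at a=16/3 m (b=L-a=8/3):
  y_2 = (R_Ax³/6 - M_Ax²/2)/EI  [x≤a] with R_A=3, M_A=6 = (3·(24/5)³/6 - 6·(24/5)²/2)/200000 = -27/390625 m
Load 3 — applied couple M₀=15 kN·m at a=4 m (b=L-a=4):
  y_3 = (R_Ax³/6 - M_Ax²/2 - M₀(x-a)²/2)/EI  [x>a] with R_A=45/16, M_A=15/4 = ((45/16)·(24/5)³/6 - (15/4)·(24/5)²/2 - 15·((24/5)-4)²/2)/200000 = 3/156250 m
Load 4 — applied couple M₀=2 kN·m at a=2 m (b=L-a=6):
  y_4 = (R_Ax³/6 - M_Ax²/2 - M₀(x-a)²/2)/EI  [x>a] with R_A=9/32, M_A=-3/8 = ((9/32)·(24/5)³/6 - (-3/8)·(24/5)²/2 - 2·((24/5)-2)²/2)/200000 = 13/1562500 m
Superposition: y = Σ y_i = 18677/117187500 m ≈ 0.000159 m

y(24/5) = 18677/117187500 m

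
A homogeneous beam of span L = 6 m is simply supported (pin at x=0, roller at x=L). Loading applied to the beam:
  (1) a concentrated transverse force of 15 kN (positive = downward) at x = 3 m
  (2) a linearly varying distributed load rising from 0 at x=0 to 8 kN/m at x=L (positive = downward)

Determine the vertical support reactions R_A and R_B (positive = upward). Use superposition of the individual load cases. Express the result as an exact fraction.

R_A = 31/2 kN, R_B = 47/2 kN

Load 1 — point force P=15 kN at a=3 m (b=L-a=3):
  R_A = Pb/L = 15·3/6 = 15/2 kN
  R_B = Pa/L = 15·3/6 = 15/2 kN
Load 2 — triangular load w₀=8 kN/m (0→w₀ over full span):
  R_A = w₀L/6 = 8·6/6 = 8 kN
  R_B = w₀L/3 = 8·6/3 = 16 kN
Superposition: R_A = 31/2 kN, R_B = 47/2 kN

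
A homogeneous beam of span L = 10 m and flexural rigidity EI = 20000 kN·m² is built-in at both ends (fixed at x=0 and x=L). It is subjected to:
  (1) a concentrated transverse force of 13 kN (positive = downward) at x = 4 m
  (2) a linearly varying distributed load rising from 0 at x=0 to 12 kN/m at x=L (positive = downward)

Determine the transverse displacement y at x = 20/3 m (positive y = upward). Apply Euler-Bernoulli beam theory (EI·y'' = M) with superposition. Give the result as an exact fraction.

Load 1 — point force P=13 kN at a=4 m (b=L-a=6):
  y_1 = -Pa²(L-x)²(3bL-(3b+a)(L-x))/(6L³EI)  [x>a] = -13·4²·(10-(20/3))²·(3·6·10-(3·6+4)·(10-(20/3)))/(6·10³·20000) = -104/50625 m
Load 2 — triangular load w₀=12 kN/m (0→w₀ over full span):
  y_2 = -w₀x²(L-x)²(x+2L)/(120LEI) = -12·(20/3)²·(10-(20/3))²·((20/3)+2·10)/(120·10·20000) = -8/1215 m
Superposition: y = Σ y_i = -1312/151875 m ≈ -0.008639 m

y(20/3) = -1312/151875 m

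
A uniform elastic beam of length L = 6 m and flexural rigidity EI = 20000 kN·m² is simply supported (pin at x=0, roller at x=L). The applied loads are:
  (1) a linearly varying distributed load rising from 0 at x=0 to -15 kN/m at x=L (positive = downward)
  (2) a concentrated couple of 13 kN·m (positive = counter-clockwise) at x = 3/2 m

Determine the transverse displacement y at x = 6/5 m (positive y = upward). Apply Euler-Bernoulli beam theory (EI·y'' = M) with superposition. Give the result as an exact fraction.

y(6/5) = 2067021/500000000 m

Load 1 — triangular load w₀=-15 kN/m (0→w₀ over full span):
  y_1 = -w₀x(7L⁴-10L²x²+3x⁴)/(360LEI) = -(-15)·(6/5)·(7·6⁴-10·6²·(6/5)²+3·(6/5)⁴)/(360·6·20000) = 6966/1953125 m
Load 2 — applied couple M₀=13 kN·m at a=3/2 m (b=L-a=9/2):
  y_2 = (M₀x³/(6L)+C₁x)/EI  [x≤a] with C₁=M₀(3b²-L²)/(6L)=143/16 = (13·(6/5)³/(6·6)+(143/16)·(6/5))/20000 = 11349/20000000 m
Superposition: y = Σ y_i = 2067021/500000000 m ≈ 0.004134 m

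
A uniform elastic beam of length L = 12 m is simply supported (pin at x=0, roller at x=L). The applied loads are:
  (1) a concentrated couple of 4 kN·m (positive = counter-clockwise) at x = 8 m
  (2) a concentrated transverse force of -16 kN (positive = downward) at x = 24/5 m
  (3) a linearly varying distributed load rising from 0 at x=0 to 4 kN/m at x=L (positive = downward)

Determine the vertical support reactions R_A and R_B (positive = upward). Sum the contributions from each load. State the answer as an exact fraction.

Load 1 — applied couple M₀=4 kN·m at a=8 m (b=L-a=4):
  R_A = M₀/L = 4/12 = 1/3 kN
  R_B = -M₀/L = -4/12 = -1/3 kN
Load 2 — point force P=-16 kN at a=24/5 m (b=L-a=36/5):
  R_A = Pb/L = (-16)·(36/5)/12 = -48/5 kN
  R_B = Pa/L = (-16)·(24/5)/12 = -32/5 kN
Load 3 — triangular load w₀=4 kN/m (0→w₀ over full span):
  R_A = w₀L/6 = 4·12/6 = 8 kN
  R_B = w₀L/3 = 4·12/3 = 16 kN
Superposition: R_A = -19/15 kN, R_B = 139/15 kN

R_A = -19/15 kN, R_B = 139/15 kN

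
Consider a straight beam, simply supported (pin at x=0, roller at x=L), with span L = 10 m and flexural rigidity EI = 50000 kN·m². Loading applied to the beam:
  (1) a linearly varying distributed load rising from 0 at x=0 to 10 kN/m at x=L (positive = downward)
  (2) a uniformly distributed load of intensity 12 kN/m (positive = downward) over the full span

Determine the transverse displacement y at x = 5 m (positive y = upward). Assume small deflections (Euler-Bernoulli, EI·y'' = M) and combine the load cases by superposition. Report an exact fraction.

Load 1 — triangular load w₀=10 kN/m (0→w₀ over full span):
  y_1 = -w₀x(7L⁴-10L²x²+3x⁴)/(360LEI) = -10·5·(7·10⁴-10·10²·5²+3·5⁴)/(360·10·50000) = -5/384 m
Load 2 — uniform load w=12 kN/m over full span:
  y_2 = -wx(L³-2Lx²+x³)/(24EI) = -12·5·(10³-2·10·5²+5³)/(24·50000) = -1/32 m
Superposition: y = Σ y_i = -17/384 m ≈ -0.044271 m

y(5) = -17/384 m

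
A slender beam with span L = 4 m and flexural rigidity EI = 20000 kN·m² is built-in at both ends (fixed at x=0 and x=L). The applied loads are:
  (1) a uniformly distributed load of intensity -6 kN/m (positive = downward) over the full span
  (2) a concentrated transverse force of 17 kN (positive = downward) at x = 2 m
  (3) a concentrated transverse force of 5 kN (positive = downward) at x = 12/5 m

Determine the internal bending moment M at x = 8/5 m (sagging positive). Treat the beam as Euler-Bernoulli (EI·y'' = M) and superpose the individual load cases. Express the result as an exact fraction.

M(8/5) = 619/250 kN·m

Load 1 — uniform load w=-6 kN/m over full span:
  M_1 = wLx/2 - wL²/12 - wx²/2 = (-6)·4·(8/5)/2 - (-6)·4²/12 - (-6)·(8/5)²/2 = -88/25 kN·m
Load 2 — point force P=17 kN at a=2 m (b=L-a=2):
  M_2 = Pb²(3a+b)x/L³ - Pab²/L²  [x≤a] = 17·2²·(3·2+2)·(8/5)/4³ - 17·2·2²/4² = 51/10 kN·m
Load 3 — point force P=5 kN at a=12/5 m (b=L-a=8/5):
  M_3 = Pb²(3a+b)x/L³ - Pab²/L²  [x≤a] = 5·(8/5)²·(3·(12/5)+(8/5))·(8/5)/4³ - 5·(12/5)·(8/5)²/4² = 112/125 kN·m
Superposition: M = Σ M_i = 619/250 kN·m ≈ 2.476000 kN·m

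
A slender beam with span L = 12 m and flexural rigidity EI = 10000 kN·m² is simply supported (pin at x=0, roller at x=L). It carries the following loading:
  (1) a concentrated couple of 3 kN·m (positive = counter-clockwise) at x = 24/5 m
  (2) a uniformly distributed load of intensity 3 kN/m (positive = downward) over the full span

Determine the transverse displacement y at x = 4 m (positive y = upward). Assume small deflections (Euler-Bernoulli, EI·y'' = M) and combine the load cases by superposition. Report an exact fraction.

y(4) = -6557/93750 m

Load 1 — applied couple M₀=3 kN·m at a=24/5 m (b=L-a=36/5):
  y_1 = (M₀x³/(6L)+C₁x)/EI  [x≤a] with C₁=M₀(3b²-L²)/(6L)=12/25 = (3·4³/(6·12)+(12/25)·4)/10000 = 43/93750 m
Load 2 — uniform load w=3 kN/m over full span:
  y_2 = -wx(L³-2Lx²+x³)/(24EI) = -3·4·(12³-2·12·4²+4³)/(24·10000) = -44/625 m
Superposition: y = Σ y_i = -6557/93750 m ≈ -0.069941 m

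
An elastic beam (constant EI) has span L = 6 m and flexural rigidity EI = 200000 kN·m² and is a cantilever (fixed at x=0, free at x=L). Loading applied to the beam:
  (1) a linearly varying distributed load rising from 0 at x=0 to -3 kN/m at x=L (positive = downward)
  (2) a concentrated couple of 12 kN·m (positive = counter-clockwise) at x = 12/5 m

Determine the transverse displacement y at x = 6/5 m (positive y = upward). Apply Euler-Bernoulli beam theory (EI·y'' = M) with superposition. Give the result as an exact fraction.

y(6/5) = 249831/1562500000 m

Load 1 — triangular load w₀=-3 kN/m (0→w₀ over full span):
  y_1 = (w₀Lx³/12-w₀L²x²/6-w₀x⁵/(120L))/EI = ((-3)·6·(6/5)³/12-(-3)·6²·(6/5)²/6-(-3)·(6/5)⁵/(120·6))/200000 = 182331/1562500000 m
Load 2 — applied couple M₀=12 kN·m at a=12/5 m (b=L-a=18/5):
  y_2 = M₀x²/(2EI)  [x≤a] = 12·(6/5)²/(2·200000) = 27/625000 m
Superposition: y = Σ y_i = 249831/1562500000 m ≈ 0.000160 m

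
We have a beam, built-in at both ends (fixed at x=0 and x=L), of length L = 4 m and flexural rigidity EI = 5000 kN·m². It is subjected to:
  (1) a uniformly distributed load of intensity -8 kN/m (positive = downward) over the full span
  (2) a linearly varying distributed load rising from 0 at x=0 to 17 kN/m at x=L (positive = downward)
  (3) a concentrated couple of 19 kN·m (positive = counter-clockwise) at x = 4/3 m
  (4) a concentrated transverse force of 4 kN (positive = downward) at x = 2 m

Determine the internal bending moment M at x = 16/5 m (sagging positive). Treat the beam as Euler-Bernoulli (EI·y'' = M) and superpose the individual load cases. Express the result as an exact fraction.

M(16/5) = 207/125 kN·m

Load 1 — uniform load w=-8 kN/m over full span:
  M_1 = wLx/2 - wL²/12 - wx²/2 = (-8)·4·(16/5)/2 - (-8)·4²/12 - (-8)·(16/5)²/2 = 32/75 kN·m
Load 2 — triangular load w₀=17 kN/m (0→w₀ over full span):
  M_2 = 3w₀Lx/20 - w₀L²/30 - w₀x³/(6L) = 3·17·4·(16/5)/20 - 17·4²/30 - 17·(16/5)³/(6·4) = 136/375 kN·m
Load 3 — applied couple M₀=19 kN·m at a=4/3 m (b=L-a=8/3):
  M_3 = R_Ax - M_A - M₀  [x>a] with R_A=19/3, M_A=0 = (19/3)·(16/5) - 0 - 19 = 19/15 kN·m
Load 4 — point force P=4 kN at a=2 m (b=L-a=2):
  M_4 = Pa²(a+3b)(L-x)/L³ - Pa²b/L²  [x>a] = 4·2²·(2+3·2)·(4-(16/5))/4³ - 4·2²·2/4² = -2/5 kN·m
Superposition: M = Σ M_i = 207/125 kN·m ≈ 1.656000 kN·m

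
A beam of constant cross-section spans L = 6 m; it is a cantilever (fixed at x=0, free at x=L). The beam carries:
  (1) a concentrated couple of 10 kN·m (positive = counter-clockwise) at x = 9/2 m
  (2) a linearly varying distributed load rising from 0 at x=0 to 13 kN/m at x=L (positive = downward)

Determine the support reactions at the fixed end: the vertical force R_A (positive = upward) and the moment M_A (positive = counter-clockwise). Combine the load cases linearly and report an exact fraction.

R_A = 39 kN, M_A = 146 kN·m

Load 1 — applied couple M₀=10 kN·m at a=9/2 m (b=L-a=3/2):
  R_A = 0 kN
  M_A = -M₀ = -10 kN·m
Load 2 — triangular load w₀=13 kN/m (0→w₀ over full span):
  R_A = w₀L/2 = 13·6/2 = 39 kN
  M_A = w₀L²/3 = 13·6²/3 = 156 kN·m
Superposition: R_A = 39 kN, M_A = 146 kN·m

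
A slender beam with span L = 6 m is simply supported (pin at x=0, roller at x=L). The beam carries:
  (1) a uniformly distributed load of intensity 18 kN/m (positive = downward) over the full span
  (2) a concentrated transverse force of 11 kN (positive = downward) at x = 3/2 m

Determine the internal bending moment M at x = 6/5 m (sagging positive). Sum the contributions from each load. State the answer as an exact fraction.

Load 1 — uniform load w=18 kN/m over full span:
  M_1 = wx(L-x)/2 = 18·(6/5)·(6-(6/5))/2 = 1296/25 kN·m
Load 2 — point force P=11 kN at a=3/2 m (b=L-a=9/2):
  M_2 = Pbx/L  [x≤a] = 11·(9/2)·(6/5)/6 = 99/10 kN·m
Superposition: M = Σ M_i = 3087/50 kN·m ≈ 61.740000 kN·m

M(6/5) = 3087/50 kN·m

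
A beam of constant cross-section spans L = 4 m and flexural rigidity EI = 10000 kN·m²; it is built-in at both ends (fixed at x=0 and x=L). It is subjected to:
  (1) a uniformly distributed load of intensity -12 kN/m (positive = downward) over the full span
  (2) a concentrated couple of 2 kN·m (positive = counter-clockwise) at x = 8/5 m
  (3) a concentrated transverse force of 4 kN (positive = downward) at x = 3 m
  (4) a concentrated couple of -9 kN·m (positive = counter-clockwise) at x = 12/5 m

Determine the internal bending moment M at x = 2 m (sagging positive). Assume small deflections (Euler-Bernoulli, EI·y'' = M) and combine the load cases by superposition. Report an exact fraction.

Load 1 — uniform load w=-12 kN/m over full span:
  M_1 = wLx/2 - wL²/12 - wx²/2 = (-12)·4·2/2 - (-12)·4²/12 - (-12)·2²/2 = -8 kN·m
Load 2 — applied couple M₀=2 kN·m at a=8/5 m (b=L-a=12/5):
  M_2 = R_Ax - M_A - M₀  [x>a] with R_A=18/25, M_A=6/25 = (18/25)·2 - (6/25) - 2 = -4/5 kN·m
Load 3 — point force P=4 kN at a=3 m (b=L-a=1):
  M_3 = Pb²(3a+b)x/L³ - Pab²/L²  [x≤a] = 4·1²·(3·3+1)·2/4³ - 4·3·1²/4² = 1/2 kN·m
Load 4 — applied couple M₀=-9 kN·m at a=12/5 m (b=L-a=8/5):
  M_4 = R_Ax - M_A  [x≤a] with R_A=-81/25, M_A=-72/25 = (-81/25)·2 - (-72/25) = -18/5 kN·m
Superposition: M = Σ M_i = -119/10 kN·m ≈ -11.900000 kN·m

M(2) = -119/10 kN·m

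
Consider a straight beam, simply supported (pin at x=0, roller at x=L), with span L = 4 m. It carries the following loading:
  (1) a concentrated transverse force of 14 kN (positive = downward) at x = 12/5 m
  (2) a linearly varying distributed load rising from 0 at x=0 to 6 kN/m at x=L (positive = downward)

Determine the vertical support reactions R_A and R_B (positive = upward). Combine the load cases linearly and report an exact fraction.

R_A = 48/5 kN, R_B = 82/5 kN

Load 1 — point force P=14 kN at a=12/5 m (b=L-a=8/5):
  R_A = Pb/L = 14·(8/5)/4 = 28/5 kN
  R_B = Pa/L = 14·(12/5)/4 = 42/5 kN
Load 2 — triangular load w₀=6 kN/m (0→w₀ over full span):
  R_A = w₀L/6 = 6·4/6 = 4 kN
  R_B = w₀L/3 = 6·4/3 = 8 kN
Superposition: R_A = 48/5 kN, R_B = 82/5 kN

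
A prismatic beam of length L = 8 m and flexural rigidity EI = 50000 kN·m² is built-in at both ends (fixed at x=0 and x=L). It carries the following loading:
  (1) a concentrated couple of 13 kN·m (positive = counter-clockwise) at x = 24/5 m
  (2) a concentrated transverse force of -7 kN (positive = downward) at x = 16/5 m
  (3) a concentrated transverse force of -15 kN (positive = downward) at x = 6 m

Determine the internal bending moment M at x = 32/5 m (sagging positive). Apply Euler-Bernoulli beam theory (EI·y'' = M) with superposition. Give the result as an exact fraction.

M(32/5) = -20627/5000 kN·m

Load 1 — applied couple M₀=13 kN·m at a=24/5 m (b=L-a=16/5):
  M_1 = R_Ax - M_A - M₀  [x>a] with R_A=117/50, M_A=104/25 = (117/50)·(32/5) - (104/25) - 13 = -273/125 kN·m
Load 2 — point force P=-7 kN at a=16/5 m (b=L-a=24/5):
  M_2 = Pa²(a+3b)(L-x)/L³ - Pa²b/L²  [x>a] = (-7)·(16/5)²·((16/5)+3·(24/5))·(8-(32/5))/8³ - (-7)·(16/5)²·(24/5)/8² = 896/625 kN·m
Load 3 — point force P=-15 kN at a=6 m (b=L-a=2):
  M_3 = Pa²(a+3b)(L-x)/L³ - Pa²b/L²  [x>a] = (-15)·6²·(6+3·2)·(8-(32/5))/8³ - (-15)·6²·2/8² = -27/8 kN·m
Superposition: M = Σ M_i = -20627/5000 kN·m ≈ -4.125400 kN·m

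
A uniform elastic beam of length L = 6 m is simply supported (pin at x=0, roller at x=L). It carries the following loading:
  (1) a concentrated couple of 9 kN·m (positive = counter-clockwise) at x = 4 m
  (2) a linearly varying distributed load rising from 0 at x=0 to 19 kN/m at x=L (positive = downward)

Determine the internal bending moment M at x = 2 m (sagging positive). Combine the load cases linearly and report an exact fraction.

M(2) = 331/9 kN·m

Load 1 — applied couple M₀=9 kN·m at a=4 m (b=L-a=2):
  M_1 = M₀x/L  [x≤a] = 9·2/6 = 3 kN·m
Load 2 — triangular load w₀=19 kN/m (0→w₀ over full span):
  M_2 = w₀Lx/6 - w₀x³/(6L) = 19·6·2/6 - 19·2³/(6·6) = 304/9 kN·m
Superposition: M = Σ M_i = 331/9 kN·m ≈ 36.777778 kN·m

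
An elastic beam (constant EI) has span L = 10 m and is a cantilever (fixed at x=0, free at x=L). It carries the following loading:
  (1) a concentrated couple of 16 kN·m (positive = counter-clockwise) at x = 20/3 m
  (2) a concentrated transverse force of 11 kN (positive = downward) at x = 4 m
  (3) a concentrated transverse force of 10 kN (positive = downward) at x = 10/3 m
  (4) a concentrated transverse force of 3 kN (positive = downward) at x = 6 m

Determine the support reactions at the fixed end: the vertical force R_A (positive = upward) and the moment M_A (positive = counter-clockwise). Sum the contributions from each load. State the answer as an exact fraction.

Load 1 — applied couple M₀=16 kN·m at a=20/3 m (b=L-a=10/3):
  R_A = 0 kN
  M_A = -M₀ = -16 kN·m
Load 2 — point force P=11 kN at a=4 m (b=L-a=6):
  R_A = P = 11 kN
  M_A = Pa = 11·4 = 44 kN·m
Load 3 — point force P=10 kN at a=10/3 m (b=L-a=20/3):
  R_A = P = 10 kN
  M_A = Pa = 10·(10/3) = 100/3 kN·m
Load 4 — point force P=3 kN at a=6 m (b=L-a=4):
  R_A = P = 3 kN
  M_A = Pa = 3·6 = 18 kN·m
Superposition: R_A = 24 kN, M_A = 238/3 kN·m

R_A = 24 kN, M_A = 238/3 kN·m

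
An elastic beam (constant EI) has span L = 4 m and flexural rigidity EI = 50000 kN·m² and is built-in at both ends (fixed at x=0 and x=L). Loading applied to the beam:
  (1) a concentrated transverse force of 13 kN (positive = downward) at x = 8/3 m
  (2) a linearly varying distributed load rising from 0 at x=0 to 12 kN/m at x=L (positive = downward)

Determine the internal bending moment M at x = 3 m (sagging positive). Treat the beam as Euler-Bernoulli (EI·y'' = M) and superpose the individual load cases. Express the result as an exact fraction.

M(3) = 979/270 kN·m

Load 1 — point force P=13 kN at a=8/3 m (b=L-a=4/3):
  M_1 = Pa²(a+3b)(L-x)/L³ - Pa²b/L²  [x>a] = 13·(8/3)²·((8/3)+3·(4/3))·(4-3)/4³ - 13·(8/3)²·(4/3)/4² = 52/27 kN·m
Load 2 — triangular load w₀=12 kN/m (0→w₀ over full span):
  M_2 = 3w₀Lx/20 - w₀L²/30 - w₀x³/(6L) = 3·12·4·3/20 - 12·4²/30 - 12·3³/(6·4) = 17/10 kN·m
Superposition: M = Σ M_i = 979/270 kN·m ≈ 3.625926 kN·m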